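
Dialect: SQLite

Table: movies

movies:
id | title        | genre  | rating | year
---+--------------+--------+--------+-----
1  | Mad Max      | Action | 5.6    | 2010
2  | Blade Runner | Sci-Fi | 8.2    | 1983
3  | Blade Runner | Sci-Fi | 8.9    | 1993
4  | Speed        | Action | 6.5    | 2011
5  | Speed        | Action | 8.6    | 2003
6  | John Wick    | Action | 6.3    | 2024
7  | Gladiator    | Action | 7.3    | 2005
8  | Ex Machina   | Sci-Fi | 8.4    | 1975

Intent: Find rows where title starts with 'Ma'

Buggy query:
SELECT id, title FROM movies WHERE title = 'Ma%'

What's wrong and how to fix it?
Bug: Wildcards only work with LIKE; '=' treats '%' as a literal character

Fix: Use LIKE for wildcard pattern matching

Corrected query:
SELECT id, title FROM movies WHERE title LIKE 'Ma%'

Result:
id | title  
---+--------
1  | Mad Max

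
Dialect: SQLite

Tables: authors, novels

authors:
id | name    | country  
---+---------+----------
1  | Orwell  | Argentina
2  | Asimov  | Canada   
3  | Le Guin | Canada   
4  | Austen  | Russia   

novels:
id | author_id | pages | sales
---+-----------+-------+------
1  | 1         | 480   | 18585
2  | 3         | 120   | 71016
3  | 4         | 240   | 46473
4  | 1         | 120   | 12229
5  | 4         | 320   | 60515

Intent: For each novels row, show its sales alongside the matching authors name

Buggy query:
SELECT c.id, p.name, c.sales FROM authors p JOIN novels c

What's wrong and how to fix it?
Bug: JOIN with no ON clause produces a cartesian product; every novels row pairs with every authors row

Fix: Specify the join condition linking the foreign key to the parent id

Corrected query:
SELECT c.id, p.name, c.sales FROM authors p JOIN novels c ON c.author_id = p.id

Result:
id | name    | sales
---+---------+------
1  | Orwell  | 18585
2  | Le Guin | 71016
3  | Austen  | 46473
4  | Orwell  | 12229
5  | Austen  | 60515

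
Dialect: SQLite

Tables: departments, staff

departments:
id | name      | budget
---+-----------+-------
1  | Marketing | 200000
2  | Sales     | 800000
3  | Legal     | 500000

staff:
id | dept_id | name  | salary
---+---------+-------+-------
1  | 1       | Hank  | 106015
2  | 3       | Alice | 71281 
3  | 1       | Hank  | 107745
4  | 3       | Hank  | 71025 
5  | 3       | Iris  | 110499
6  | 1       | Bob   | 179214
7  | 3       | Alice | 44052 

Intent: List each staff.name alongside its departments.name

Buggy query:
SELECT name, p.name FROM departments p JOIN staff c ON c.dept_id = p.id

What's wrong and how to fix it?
Bug: 'name' exists in both joined tables, so the database can't tell which one is meant

Fix: Qualify the column with its table alias (c.name)

Corrected query:
SELECT c.name, p.name FROM departments p JOIN staff c ON c.dept_id = p.id

Result:
name  | name     
------+----------
Hank  | Marketing
Alice | Legal    
Hank  | Marketing
Hank  | Legal    
Iris  | Legal    
Bob   | Marketing
Alice | Legal    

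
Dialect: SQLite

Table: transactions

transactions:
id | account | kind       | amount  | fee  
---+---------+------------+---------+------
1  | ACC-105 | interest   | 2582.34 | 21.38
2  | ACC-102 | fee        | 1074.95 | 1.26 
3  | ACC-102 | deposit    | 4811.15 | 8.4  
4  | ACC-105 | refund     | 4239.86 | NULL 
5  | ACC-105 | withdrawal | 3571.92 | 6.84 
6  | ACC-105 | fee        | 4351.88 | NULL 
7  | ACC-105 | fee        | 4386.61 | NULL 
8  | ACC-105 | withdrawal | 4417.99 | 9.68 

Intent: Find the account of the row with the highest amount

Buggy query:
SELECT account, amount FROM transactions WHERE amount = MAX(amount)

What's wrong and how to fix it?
Bug: WHERE is evaluated per row; an aggregate over the whole table isn't defined there

Fix: Use a subquery: WHERE amount = (SELECT MAX(amount) FROM transactions)

Corrected query:
SELECT account, amount FROM transactions WHERE amount = (SELECT MAX(amount) FROM transactions)

Result:
account | amount 
--------+--------
ACC-102 | 4811.15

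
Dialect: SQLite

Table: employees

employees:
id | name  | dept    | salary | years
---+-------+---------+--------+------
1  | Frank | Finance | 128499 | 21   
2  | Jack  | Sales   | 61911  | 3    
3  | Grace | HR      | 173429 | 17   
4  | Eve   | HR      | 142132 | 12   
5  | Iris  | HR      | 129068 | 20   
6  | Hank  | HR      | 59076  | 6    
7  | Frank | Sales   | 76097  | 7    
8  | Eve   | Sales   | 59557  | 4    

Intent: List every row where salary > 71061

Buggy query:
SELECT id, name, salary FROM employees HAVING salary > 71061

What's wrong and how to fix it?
Bug: This is a non-aggregate query (no GROUP BY, no aggregates), so in SQLite the HAVING clause is invalid here; a row-level condition belongs in WHERE

Fix: Use WHERE for row-level filtering

Corrected query:
SELECT id, name, salary FROM employees WHERE salary > 71061

Result:
id | name  | salary
---+-------+-------
1  | Frank | 128499
3  | Grace | 173429
4  | Eve   | 142132
5  | Iris  | 129068
7  | Frank | 76097 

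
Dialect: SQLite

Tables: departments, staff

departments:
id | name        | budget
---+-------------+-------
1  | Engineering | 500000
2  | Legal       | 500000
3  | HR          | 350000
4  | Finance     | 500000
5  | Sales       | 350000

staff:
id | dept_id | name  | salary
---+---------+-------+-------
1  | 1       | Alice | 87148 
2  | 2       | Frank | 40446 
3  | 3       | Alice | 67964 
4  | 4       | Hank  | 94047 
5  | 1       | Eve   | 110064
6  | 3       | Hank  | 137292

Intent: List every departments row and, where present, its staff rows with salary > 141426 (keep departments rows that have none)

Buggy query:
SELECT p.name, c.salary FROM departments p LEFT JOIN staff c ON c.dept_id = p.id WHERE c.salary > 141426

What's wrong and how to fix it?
Bug: A WHERE condition on the right-hand table after LEFT JOIN drops unmatched parents

Fix: Move the right-table condition into the ON clause so unmatched parents are kept

Corrected query:
SELECT p.name, c.salary FROM departments p LEFT JOIN staff c ON c.dept_id = p.id AND c.salary > 141426

Result:
name        | salary
------------+-------
Engineering | NULL  
Legal       | NULL  
HR          | NULL  
Finance     | NULL  
Sales       | NULL  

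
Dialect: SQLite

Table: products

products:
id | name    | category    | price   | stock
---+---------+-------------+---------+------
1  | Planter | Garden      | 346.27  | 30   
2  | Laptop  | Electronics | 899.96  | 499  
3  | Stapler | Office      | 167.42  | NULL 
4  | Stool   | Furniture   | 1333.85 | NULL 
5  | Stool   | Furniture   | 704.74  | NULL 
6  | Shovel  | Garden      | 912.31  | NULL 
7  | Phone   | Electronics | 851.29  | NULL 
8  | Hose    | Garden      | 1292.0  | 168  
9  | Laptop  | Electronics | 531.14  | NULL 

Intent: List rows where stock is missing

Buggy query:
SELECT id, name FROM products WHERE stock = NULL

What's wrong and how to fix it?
Bug: Comparing to NULL with '=' never matches; NULL = NULL is unknown, not true

Fix: Use IS NULL to test for NULL

Corrected query:
SELECT id, name FROM products WHERE stock IS NULL

Result:
id | name   
---+--------
3  | Stapler
4  | Stool  
5  | Stool  
6  | Shovel 
7  | Phone  
9  | Laptop 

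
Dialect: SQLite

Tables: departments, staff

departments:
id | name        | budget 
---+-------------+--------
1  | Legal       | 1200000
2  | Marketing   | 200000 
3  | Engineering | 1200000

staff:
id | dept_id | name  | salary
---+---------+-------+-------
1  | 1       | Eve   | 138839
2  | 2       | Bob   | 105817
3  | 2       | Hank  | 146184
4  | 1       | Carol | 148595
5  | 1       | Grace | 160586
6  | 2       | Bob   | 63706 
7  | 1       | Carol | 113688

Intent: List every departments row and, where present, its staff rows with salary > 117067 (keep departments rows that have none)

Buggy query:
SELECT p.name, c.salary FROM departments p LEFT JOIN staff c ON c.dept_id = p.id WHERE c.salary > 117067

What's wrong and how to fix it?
Bug: A WHERE condition on the right-hand table after LEFT JOIN drops unmatched parents

Fix: Put 'c.salary > 117067' in the JOIN's ON clause instead of WHERE

Corrected query:
SELECT p.name, c.salary FROM departments p LEFT JOIN staff c ON c.dept_id = p.id AND c.salary > 117067

Result:
name        | salary
------------+-------
Legal       | 138839
Legal       | 148595
Legal       | 160586
Marketing   | 146184
Engineering | NULL  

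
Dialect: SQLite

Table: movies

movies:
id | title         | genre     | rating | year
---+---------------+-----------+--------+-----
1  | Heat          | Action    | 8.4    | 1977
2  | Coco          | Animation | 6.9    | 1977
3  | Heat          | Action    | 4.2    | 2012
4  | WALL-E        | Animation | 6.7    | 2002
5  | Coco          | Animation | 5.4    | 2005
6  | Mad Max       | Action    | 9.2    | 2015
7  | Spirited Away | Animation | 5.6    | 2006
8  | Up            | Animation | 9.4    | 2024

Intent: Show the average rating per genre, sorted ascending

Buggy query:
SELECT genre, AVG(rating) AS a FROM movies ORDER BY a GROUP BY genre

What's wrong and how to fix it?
Bug: GROUP BY must precede ORDER BY

Fix: Move ORDER BY to the end, after GROUP BY

Corrected query:
SELECT genre, AVG(rating) AS a FROM movies GROUP BY genre ORDER BY a

Result:
genre     | a       
----------+---------
Animation | 6.8     
Action    | 7.266667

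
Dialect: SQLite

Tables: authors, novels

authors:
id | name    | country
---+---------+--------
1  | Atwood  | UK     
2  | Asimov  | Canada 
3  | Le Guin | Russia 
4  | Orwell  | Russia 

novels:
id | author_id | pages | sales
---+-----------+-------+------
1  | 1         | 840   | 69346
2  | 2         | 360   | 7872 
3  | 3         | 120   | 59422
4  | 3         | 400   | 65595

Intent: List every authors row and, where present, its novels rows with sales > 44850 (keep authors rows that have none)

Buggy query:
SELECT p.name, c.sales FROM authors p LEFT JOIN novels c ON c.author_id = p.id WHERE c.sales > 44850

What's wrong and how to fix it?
Bug: A WHERE condition on the right-hand table after LEFT JOIN drops unmatched parents

Fix: Move the right-table condition into the ON clause so unmatched parents are kept

Corrected query:
SELECT p.name, c.sales FROM authors p LEFT JOIN novels c ON c.author_id = p.id AND c.sales > 44850

Result:
name    | sales
--------+------
Atwood  | 69346
Asimov  | NULL 
Le Guin | 59422
Le Guin | 65595
Orwell  | NULL 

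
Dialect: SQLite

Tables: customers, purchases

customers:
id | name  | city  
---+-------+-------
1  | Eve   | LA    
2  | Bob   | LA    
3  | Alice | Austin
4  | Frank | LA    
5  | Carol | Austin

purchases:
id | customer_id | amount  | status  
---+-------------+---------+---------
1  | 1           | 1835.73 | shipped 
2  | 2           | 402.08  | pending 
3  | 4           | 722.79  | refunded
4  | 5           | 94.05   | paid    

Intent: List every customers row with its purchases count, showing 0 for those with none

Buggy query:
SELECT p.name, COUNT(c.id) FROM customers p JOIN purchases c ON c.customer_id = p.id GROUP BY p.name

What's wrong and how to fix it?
Bug: INNER JOIN drops customers rows that have no matching purchases rows

Fix: Switch to LEFT JOIN to retain unmatched parent rows

Corrected query:
SELECT p.name, COUNT(c.id) FROM customers p LEFT JOIN purchases c ON c.customer_id = p.id GROUP BY p.name

Result:
name  | COUNT(c.id)
------+------------
Alice | 0          
Bob   | 1          
Carol | 1          
Eve   | 1          
Frank | 1          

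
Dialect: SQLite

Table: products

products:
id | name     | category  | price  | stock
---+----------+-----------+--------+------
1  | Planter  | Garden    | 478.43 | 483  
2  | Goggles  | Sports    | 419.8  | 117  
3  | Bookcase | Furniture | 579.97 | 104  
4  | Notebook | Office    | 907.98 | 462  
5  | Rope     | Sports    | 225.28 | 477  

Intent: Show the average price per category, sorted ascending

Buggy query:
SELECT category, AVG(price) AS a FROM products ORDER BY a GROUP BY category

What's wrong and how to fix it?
Bug: ORDER BY appears before GROUP BY; SQL clause order requires GROUP BY first

Fix: Move ORDER BY to the end, after GROUP BY

Corrected query:
SELECT category, AVG(price) AS a FROM products GROUP BY category ORDER BY a

Result:
category  | a     
----------+-------
Sports    | 322.54
Garden    | 478.43
Furniture | 579.97
Office    | 907.98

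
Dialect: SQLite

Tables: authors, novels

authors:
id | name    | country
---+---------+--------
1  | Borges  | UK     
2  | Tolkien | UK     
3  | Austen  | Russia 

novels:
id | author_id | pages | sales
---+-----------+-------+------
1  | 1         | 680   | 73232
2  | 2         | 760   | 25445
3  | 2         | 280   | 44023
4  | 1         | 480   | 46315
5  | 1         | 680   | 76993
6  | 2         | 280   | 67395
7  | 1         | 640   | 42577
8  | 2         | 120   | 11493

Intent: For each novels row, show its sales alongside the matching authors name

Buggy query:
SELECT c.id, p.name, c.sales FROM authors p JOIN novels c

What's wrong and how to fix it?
Bug: JOIN with no ON clause produces a cartesian product; every novels row pairs with every authors row

Fix: Add ON c.author_id = p.id to the JOIN

Corrected query:
SELECT c.id, p.name, c.sales FROM authors p JOIN novels c ON c.author_id = p.id

Result:
id | name    | sales
---+---------+------
1  | Borges  | 73232
2  | Tolkien | 25445
3  | Tolkien | 44023
4  | Borges  | 46315
5  | Borges  | 76993
6  | Tolkien | 67395
7  | Borges  | 42577
8  | Tolkien | 11493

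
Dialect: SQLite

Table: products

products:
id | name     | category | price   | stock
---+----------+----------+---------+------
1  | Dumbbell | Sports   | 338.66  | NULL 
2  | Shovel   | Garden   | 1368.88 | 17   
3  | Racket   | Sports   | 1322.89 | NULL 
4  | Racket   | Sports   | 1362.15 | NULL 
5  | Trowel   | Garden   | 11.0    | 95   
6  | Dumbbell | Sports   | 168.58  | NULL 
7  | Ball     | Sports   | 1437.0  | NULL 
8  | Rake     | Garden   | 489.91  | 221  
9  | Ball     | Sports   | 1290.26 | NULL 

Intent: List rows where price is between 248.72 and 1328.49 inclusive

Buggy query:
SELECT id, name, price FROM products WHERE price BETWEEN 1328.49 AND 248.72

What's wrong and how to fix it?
Bug: The bounds are reversed; BETWEEN a AND b requires a <= b to match anything

Fix: Swap the bounds so the smaller value comes first

Corrected query:
SELECT id, name, price FROM products WHERE price BETWEEN 248.72 AND 1328.49

Result:
id | name     | price  
---+----------+--------
1  | Dumbbell | 338.66 
3  | Racket   | 1322.89
8  | Rake     | 489.91 
9  | Ball     | 1290.26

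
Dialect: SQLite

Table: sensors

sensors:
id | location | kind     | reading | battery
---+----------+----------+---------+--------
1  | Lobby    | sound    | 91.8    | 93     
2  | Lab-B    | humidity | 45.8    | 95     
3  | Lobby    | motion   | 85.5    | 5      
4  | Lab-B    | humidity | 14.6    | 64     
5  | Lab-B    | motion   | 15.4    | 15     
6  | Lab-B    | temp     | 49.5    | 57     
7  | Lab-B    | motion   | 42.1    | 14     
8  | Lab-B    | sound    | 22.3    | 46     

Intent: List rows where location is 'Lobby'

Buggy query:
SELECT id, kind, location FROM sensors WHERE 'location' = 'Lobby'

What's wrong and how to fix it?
Bug: 'location' in single quotes is a string literal, not the column; the comparison is literal-vs-literal and never true

Fix: Reference the column as location without single quotes

Corrected query:
SELECT id, kind, location FROM sensors WHERE location = 'Lobby'

Result:
id | kind   | location
---+--------+---------
1  | sound  | Lobby   
3  | motion | Lobby   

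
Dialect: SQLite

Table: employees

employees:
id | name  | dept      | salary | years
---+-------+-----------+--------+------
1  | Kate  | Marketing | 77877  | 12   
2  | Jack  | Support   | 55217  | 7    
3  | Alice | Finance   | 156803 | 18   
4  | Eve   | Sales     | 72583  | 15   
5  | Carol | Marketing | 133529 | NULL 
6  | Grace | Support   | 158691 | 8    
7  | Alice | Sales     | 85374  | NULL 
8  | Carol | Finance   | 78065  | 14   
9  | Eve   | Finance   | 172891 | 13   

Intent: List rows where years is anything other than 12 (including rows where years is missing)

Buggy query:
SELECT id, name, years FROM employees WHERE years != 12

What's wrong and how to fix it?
Bug: 'years != 12' is unknown when years is NULL, so NULL rows are silently excluded

Fix: Add an explicit OR years IS NULL to include the missing-value rows

Corrected query:
SELECT id, name, years FROM employees WHERE years != 12 OR years IS NULL

Result:
id | name  | years
---+-------+------
2  | Jack  | 7    
3  | Alice | 18   
4  | Eve   | 15   
5  | Carol | NULL 
6  | Grace | 8    
7  | Alice | NULL 
8  | Carol | 14   
9  | Eve   | 13   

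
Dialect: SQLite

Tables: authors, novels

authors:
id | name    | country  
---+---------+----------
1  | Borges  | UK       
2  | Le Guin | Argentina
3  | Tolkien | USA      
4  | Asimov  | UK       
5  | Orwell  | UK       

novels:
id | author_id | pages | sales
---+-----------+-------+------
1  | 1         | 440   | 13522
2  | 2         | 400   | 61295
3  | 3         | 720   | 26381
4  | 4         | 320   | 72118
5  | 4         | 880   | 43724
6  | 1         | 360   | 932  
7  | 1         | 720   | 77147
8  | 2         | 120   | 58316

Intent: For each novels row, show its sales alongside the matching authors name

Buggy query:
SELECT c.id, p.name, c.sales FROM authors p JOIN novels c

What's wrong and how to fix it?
Bug: Missing join condition: each novels row is matched to all authors rows instead of just its own

Fix: Specify the join condition linking the foreign key to the parent id

Corrected query:
SELECT c.id, p.name, c.sales FROM authors p JOIN novels c ON c.author_id = p.id

Result:
id | name    | sales
---+---------+------
1  | Borges  | 13522
2  | Le Guin | 61295
3  | Tolkien | 26381
4  | Asimov  | 72118
5  | Asimov  | 43724
6  | Borges  | 932  
7  | Borges  | 77147
8  | Le Guin | 58316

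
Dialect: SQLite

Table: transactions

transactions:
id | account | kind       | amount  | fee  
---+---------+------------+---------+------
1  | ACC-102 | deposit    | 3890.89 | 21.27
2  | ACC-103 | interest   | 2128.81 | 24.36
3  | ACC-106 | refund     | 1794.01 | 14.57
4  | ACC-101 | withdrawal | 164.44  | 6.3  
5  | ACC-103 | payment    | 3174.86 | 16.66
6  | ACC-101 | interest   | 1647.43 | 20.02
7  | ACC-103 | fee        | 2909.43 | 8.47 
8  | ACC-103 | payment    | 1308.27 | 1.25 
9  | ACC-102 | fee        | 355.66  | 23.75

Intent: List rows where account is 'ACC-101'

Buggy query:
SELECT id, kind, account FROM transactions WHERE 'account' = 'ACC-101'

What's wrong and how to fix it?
Bug: Single quotes denote string literals in SQL; the column name is being compared as a constant string

Fix: Reference the column as account without single quotes

Corrected query:
SELECT id, kind, account FROM transactions WHERE account = 'ACC-101'

Result:
id | kind       | account
---+------------+--------
4  | withdrawal | ACC-101
6  | interest   | ACC-101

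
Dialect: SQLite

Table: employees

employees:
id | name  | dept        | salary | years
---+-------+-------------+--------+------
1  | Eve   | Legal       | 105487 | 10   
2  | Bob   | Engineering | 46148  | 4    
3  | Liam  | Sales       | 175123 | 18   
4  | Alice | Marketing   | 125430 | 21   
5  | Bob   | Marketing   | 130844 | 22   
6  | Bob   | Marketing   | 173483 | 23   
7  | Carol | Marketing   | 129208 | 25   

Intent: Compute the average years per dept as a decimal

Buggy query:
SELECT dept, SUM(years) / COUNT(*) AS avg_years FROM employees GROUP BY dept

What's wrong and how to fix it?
Bug: Both operands are integers, so '/' performs integer division and truncates

Fix: Cast one side to REAL so the division keeps the fractional part

Corrected query:
SELECT dept, SUM(years) * 1.0 / COUNT(*) AS avg_years FROM employees GROUP BY dept

Result:
dept        | avg_years
------------+----------
Engineering | 4        
Legal       | 10       
Marketing   | 22.75    
Sales       | 18       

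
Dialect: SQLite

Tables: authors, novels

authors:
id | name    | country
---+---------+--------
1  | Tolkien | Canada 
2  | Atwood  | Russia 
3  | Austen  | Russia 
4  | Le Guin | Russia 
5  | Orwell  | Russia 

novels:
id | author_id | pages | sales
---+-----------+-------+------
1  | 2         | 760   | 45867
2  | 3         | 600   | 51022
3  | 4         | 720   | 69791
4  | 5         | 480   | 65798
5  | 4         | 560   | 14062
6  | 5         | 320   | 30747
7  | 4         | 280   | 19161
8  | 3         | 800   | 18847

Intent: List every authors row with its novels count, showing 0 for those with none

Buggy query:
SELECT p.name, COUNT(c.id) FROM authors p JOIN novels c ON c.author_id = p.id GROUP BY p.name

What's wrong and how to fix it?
Bug: An inner join excludes parents with zero children

Fix: Use LEFT JOIN so parents without children still appear (COUNT(c.id) gives 0)

Corrected query:
SELECT p.name, COUNT(c.id) FROM authors p LEFT JOIN novels c ON c.author_id = p.id GROUP BY p.name

Result:
name    | COUNT(c.id)
--------+------------
Atwood  | 1          
Austen  | 2          
Le Guin | 3          
Orwell  | 2          
Tolkien | 0          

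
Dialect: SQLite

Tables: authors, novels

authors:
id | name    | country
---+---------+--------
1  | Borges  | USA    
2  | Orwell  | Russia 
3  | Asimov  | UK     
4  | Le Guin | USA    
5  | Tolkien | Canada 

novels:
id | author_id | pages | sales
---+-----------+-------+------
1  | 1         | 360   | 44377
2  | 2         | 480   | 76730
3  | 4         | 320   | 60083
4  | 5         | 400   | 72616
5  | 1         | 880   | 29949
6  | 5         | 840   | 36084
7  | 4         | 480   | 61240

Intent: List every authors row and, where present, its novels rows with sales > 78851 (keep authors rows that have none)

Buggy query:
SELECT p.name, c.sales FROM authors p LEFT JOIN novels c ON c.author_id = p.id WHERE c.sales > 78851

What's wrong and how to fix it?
Bug: Filtering c.sales in WHERE discards the NULL rows produced by LEFT JOIN, turning it into an inner join

Fix: Move the right-table condition into the ON clause so unmatched parents are kept

Corrected query:
SELECT p.name, c.sales FROM authors p LEFT JOIN novels c ON c.author_id = p.id AND c.sales > 78851

Result:
name    | sales
--------+------
Borges  | NULL 
Orwell  | NULL 
Asimov  | NULL 
Le Guin | NULL 
Tolkien | NULL 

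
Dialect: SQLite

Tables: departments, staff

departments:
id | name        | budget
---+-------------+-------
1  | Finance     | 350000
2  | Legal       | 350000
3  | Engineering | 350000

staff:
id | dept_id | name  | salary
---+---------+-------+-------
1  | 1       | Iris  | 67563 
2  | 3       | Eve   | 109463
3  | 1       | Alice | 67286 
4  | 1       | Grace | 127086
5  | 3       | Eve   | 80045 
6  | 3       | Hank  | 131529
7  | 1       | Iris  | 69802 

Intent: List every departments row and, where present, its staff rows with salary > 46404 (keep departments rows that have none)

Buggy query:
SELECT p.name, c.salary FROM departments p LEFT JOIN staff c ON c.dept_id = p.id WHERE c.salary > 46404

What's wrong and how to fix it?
Bug: A WHERE condition on the right-hand table after LEFT JOIN drops unmatched parents

Fix: Put 'c.salary > 46404' in the JOIN's ON clause instead of WHERE

Corrected query:
SELECT p.name, c.salary FROM departments p LEFT JOIN staff c ON c.dept_id = p.id AND c.salary > 46404

Result:
name        | salary
------------+-------
Finance     | 67286 
Finance     | 67563 
Finance     | 69802 
Finance     | 127086
Legal       | NULL  
Engineering | 80045 
Engineering | 109463
Engineering | 131529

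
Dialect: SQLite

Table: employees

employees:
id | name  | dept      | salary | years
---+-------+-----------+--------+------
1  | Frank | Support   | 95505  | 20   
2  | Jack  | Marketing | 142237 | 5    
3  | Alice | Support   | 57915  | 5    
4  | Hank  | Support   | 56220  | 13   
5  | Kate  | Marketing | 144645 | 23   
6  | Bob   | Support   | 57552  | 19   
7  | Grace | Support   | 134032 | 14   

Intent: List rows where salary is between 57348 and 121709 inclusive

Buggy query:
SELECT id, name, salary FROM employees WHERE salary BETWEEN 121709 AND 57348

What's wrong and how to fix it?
Bug: BETWEEN expects the lower bound first; with 121709 AND 57348 the range is empty

Fix: Swap the bounds so the smaller value comes first

Corrected query:
SELECT id, name, salary FROM employees WHERE salary BETWEEN 57348 AND 121709

Result:
id | name  | salary
---+-------+-------
1  | Frank | 95505 
3  | Alice | 57915 
6  | Bob   | 57552 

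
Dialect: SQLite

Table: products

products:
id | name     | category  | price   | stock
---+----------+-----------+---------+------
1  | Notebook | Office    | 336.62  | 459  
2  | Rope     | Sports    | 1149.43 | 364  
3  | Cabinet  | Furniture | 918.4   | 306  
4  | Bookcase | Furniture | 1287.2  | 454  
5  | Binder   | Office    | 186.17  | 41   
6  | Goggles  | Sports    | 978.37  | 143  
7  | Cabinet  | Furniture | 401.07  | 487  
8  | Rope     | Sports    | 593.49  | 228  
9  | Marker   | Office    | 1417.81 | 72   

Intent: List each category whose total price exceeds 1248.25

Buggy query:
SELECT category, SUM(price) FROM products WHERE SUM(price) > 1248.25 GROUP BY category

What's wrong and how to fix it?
Bug: WHERE runs before GROUP BY, so aggregates aren't available there

Fix: Use HAVING (which filters groups after aggregation) instead of WHERE

Corrected query:
SELECT category, SUM(price) FROM products GROUP BY category HAVING SUM(price) > 1248.25

Result:
category  | SUM(price)
----------+-----------
Furniture | 2606.67   
Office    | 1940.6    
Sports    | 2721.29   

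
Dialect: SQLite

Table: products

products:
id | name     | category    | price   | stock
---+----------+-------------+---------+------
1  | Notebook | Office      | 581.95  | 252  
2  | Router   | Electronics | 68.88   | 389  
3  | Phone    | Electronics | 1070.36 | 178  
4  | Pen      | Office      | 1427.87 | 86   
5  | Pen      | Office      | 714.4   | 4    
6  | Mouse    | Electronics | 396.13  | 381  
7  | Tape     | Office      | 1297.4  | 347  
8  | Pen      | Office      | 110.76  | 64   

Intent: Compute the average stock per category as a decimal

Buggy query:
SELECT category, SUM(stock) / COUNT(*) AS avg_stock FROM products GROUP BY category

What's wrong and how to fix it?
Bug: Both operands are integers, so '/' performs integer division and truncates

Fix: Cast one side to REAL so the division keeps the fractional part

Corrected query:
SELECT category, SUM(stock) * 1.0 / COUNT(*) AS avg_stock FROM products GROUP BY category

Result:
category    | avg_stock
------------+----------
Electronics | 316      
Office      | 150.6    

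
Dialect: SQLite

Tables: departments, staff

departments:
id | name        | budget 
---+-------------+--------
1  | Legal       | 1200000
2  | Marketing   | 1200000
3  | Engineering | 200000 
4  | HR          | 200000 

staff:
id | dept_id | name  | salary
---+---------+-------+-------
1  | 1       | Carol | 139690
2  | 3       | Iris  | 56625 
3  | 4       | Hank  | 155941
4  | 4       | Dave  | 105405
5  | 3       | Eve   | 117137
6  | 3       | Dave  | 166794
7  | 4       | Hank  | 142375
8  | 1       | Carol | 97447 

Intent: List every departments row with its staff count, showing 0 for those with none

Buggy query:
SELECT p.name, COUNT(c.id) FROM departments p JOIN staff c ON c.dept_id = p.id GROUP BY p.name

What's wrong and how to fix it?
Bug: An inner join excludes parents with zero children

Fix: Use LEFT JOIN so parents without children still appear (COUNT(c.id) gives 0)

Corrected query:
SELECT p.name, COUNT(c.id) FROM departments p LEFT JOIN staff c ON c.dept_id = p.id GROUP BY p.name

Result:
name        | COUNT(c.id)
------------+------------
Engineering | 3          
HR          | 3          
Legal       | 2          
Marketing   | 0          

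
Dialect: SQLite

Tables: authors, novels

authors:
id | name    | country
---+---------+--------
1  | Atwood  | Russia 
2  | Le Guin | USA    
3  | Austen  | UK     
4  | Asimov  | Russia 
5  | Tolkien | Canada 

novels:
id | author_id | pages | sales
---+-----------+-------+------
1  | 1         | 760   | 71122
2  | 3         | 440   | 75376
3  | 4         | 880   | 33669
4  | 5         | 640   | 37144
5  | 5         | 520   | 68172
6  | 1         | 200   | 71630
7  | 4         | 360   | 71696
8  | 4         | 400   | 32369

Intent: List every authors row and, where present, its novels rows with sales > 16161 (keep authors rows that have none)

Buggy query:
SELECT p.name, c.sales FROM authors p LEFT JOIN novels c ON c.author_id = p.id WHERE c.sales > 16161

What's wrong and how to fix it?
Bug: Filtering c.sales in WHERE discards the NULL rows produced by LEFT JOIN, turning it into an inner join

Fix: Move the right-table condition into the ON clause so unmatched parents are kept

Corrected query:
SELECT p.name, c.sales FROM authors p LEFT JOIN novels c ON c.author_id = p.id AND c.sales > 16161

Result:
name    | sales
--------+------
Atwood  | 71122
Atwood  | 71630
Le Guin | NULL 
Austen  | 75376
Asimov  | 32369
Asimov  | 33669
Asimov  | 71696
Tolkien | 37144
Tolkien | 68172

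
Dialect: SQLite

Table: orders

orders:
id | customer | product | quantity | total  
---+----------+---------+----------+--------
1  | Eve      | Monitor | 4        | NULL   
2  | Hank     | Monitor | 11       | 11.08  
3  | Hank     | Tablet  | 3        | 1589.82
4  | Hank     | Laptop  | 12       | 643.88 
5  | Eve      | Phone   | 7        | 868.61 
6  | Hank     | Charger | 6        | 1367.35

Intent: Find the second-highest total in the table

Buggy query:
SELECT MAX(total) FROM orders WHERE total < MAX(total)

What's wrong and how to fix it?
Bug: MAX(total) on the right of the comparison is an aggregate-in-WHERE error

Fix: Compute the overall MAX in a subquery, then take MAX of rows below it

Corrected query:
SELECT MAX(total) FROM orders WHERE total < (SELECT MAX(total) FROM orders)

Result:
MAX(total)
----------
1367.35   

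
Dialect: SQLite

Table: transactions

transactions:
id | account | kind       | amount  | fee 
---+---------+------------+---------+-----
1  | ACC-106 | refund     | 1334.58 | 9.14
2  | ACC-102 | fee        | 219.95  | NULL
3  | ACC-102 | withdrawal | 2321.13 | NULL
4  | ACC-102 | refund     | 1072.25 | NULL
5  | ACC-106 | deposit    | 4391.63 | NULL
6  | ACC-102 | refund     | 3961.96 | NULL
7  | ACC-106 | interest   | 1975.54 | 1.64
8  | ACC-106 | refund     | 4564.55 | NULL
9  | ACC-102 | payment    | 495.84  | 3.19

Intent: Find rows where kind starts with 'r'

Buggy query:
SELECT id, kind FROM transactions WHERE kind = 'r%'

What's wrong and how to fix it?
Bug: '=' compares the literal string including the % character; pattern matching needs LIKE

Fix: Use LIKE for wildcard pattern matching

Corrected query:
SELECT id, kind FROM transactions WHERE kind LIKE 'r%'

Result:
id | kind  
---+-------
1  | refund
4  | refund
6  | refund
8  | refund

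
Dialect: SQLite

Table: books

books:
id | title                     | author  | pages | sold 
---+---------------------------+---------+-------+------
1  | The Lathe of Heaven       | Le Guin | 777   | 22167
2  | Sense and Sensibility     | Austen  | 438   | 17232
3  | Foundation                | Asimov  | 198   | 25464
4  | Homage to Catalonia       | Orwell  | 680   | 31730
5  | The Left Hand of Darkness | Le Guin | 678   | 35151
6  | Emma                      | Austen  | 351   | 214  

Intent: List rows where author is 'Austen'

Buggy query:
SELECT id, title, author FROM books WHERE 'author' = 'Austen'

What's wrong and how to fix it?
Bug: 'author' in single quotes is a string literal, not the column; the comparison is literal-vs-literal and never true

Fix: Remove the quotes around the column name (or use double quotes for an identifier)

Corrected query:
SELECT id, title, author FROM books WHERE author = 'Austen'

Result:
id | title                 | author
---+-----------------------+-------
2  | Sense and Sensibility | Austen
6  | Emma                  | Austen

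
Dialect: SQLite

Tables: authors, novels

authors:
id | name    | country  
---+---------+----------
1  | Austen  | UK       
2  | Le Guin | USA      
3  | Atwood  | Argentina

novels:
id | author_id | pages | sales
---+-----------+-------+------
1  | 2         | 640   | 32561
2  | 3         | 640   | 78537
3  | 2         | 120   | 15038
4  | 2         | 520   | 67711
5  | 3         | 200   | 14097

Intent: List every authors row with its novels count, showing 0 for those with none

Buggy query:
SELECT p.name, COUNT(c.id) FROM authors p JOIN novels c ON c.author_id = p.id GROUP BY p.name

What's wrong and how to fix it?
Bug: An inner join excludes parents with zero children

Fix: Switch to LEFT JOIN to retain unmatched parent rows

Corrected query:
SELECT p.name, COUNT(c.id) FROM authors p LEFT JOIN novels c ON c.author_id = p.id GROUP BY p.name

Result:
name    | COUNT(c.id)
--------+------------
Atwood  | 2          
Austen  | 0          
Le Guin | 3          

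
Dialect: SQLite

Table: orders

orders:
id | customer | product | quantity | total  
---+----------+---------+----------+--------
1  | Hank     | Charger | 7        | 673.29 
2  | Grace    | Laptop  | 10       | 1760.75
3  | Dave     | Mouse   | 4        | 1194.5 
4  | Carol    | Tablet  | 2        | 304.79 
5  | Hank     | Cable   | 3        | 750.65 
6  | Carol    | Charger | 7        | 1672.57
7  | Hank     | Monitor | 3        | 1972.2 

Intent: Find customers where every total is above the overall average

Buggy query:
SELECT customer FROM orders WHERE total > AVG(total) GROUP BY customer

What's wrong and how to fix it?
Bug: AVG() is an aggregate; it can't sit directly in WHERE

Fix: Use a subquery for AVG and a HAVING MIN(...) filter so the condition holds for every row in the group

Corrected query:
SELECT customer FROM orders GROUP BY customer HAVING MIN(total) > (SELECT AVG(total) FROM orders)

Result:
customer
--------
Dave    
Grace   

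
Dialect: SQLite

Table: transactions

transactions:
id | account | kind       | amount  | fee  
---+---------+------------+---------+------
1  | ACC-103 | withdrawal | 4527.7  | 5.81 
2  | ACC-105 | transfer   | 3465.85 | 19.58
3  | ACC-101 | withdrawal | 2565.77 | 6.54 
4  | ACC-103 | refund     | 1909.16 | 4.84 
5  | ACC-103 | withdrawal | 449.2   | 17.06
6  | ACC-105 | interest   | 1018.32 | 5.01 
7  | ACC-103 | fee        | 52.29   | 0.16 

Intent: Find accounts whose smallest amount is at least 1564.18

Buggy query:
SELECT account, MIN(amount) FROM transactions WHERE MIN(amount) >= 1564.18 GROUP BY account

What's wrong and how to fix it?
Bug: MIN() in WHERE is a misuse of aggregate

Fix: Replace WHERE with HAVING after the GROUP BY

Corrected query:
SELECT account, MIN(amount) FROM transactions GROUP BY account HAVING MIN(amount) >= 1564.18

Result:
account | MIN(amount)
--------+------------
ACC-101 | 2565.77    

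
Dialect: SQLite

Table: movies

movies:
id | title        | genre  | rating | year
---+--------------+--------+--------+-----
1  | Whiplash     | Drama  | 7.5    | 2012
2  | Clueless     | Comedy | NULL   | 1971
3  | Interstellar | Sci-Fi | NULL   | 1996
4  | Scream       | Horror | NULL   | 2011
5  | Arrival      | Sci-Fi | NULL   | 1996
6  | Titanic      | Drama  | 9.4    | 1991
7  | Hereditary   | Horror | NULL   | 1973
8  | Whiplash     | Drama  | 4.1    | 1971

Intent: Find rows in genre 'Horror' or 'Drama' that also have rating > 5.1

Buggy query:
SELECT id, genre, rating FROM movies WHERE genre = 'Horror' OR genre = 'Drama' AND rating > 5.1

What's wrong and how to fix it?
Bug: Without parentheses, AND is evaluated before OR, so the rating filter only applies to the 'Drama' branch

Fix: Add parentheses around the OR so the AND applies to both alternatives

Corrected query:
SELECT id, genre, rating FROM movies WHERE (genre = 'Horror' OR genre = 'Drama') AND rating > 5.1

Result:
id | genre | rating
---+-------+-------
1  | Drama | 7.5   
6  | Drama | 9.4   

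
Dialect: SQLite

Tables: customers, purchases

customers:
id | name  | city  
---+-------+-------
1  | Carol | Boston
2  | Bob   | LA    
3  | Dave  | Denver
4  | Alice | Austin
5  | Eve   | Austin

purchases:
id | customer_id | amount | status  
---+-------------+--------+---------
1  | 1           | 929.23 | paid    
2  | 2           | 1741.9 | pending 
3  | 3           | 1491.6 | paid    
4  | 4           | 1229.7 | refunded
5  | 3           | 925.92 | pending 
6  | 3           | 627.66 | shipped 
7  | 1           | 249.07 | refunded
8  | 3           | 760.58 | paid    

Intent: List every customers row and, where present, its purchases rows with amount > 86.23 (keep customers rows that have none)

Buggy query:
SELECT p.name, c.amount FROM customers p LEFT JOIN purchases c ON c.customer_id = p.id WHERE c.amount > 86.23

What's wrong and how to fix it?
Bug: Filtering c.amount in WHERE discards the NULL rows produced by LEFT JOIN, turning it into an inner join

Fix: Put 'c.amount > 86.23' in the JOIN's ON clause instead of WHERE

Corrected query:
SELECT p.name, c.amount FROM customers p LEFT JOIN purchases c ON c.customer_id = p.id AND c.amount > 86.23

Result:
name  | amount
------+-------
Carol | 249.07
Carol | 929.23
Bob   | 1741.9
Dave  | 627.66
Dave  | 760.58
Dave  | 925.92
Dave  | 1491.6
Alice | 1229.7
Eve   | NULL  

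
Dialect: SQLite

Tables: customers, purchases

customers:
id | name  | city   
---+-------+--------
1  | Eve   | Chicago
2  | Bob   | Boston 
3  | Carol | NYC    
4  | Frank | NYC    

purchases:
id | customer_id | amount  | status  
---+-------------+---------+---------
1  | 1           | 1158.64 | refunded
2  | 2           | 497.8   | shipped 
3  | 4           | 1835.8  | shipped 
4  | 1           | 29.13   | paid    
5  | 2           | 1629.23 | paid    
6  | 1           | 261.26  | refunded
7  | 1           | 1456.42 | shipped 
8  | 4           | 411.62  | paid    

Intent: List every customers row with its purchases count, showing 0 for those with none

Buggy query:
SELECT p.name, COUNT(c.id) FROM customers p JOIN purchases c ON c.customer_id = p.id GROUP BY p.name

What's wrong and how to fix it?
Bug: INNER JOIN drops customers rows that have no matching purchases rows

Fix: Use LEFT JOIN so parents without children still appear (COUNT(c.id) gives 0)

Corrected query:
SELECT p.name, COUNT(c.id) FROM customers p LEFT JOIN purchases c ON c.customer_id = p.id GROUP BY p.name

Result:
name  | COUNT(c.id)
------+------------
Bob   | 2          
Carol | 0          
Eve   | 4          
Frank | 2          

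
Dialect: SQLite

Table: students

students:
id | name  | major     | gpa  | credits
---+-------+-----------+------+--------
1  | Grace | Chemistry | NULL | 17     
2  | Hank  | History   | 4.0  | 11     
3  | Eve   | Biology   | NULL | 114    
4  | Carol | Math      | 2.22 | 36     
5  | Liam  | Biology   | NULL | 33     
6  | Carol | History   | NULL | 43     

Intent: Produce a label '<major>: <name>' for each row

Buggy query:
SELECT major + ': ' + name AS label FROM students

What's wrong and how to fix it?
Bug: SQLite uses || for string concatenation; + coerces text to numbers (yielding 0)

Fix: Use the || operator for string concatenation

Corrected query:
SELECT major || ': ' || name AS label FROM students

Result:
label           
----------------
Chemistry: Grace
History: Hank   
Biology: Eve    
Math: Carol     
Biology: Liam   
History: Carol  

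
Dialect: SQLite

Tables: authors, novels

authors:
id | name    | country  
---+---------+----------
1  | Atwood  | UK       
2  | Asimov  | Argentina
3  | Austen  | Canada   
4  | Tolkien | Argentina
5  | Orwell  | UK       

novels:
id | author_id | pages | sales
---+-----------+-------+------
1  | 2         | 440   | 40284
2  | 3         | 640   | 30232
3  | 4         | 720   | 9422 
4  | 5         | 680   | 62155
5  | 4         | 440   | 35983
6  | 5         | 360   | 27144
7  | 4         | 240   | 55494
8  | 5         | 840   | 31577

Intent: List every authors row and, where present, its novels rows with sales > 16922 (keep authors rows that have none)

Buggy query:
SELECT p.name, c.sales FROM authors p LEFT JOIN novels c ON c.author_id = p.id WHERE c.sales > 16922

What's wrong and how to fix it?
Bug: A WHERE condition on the right-hand table after LEFT JOIN drops unmatched parents

Fix: Move the right-table condition into the ON clause so unmatched parents are kept

Corrected query:
SELECT p.name, c.sales FROM authors p LEFT JOIN novels c ON c.author_id = p.id AND c.sales > 16922

Result:
name    | sales
--------+------
Atwood  | NULL 
Asimov  | 40284
Austen  | 30232
Tolkien | 35983
Tolkien | 55494
Orwell  | 27144
Orwell  | 31577
Orwell  | 62155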